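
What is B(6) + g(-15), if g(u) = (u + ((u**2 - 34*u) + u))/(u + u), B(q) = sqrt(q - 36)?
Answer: -47/2 + I*sqrt(30) ≈ -23.5 + 5.4772*I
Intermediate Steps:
B(q) = sqrt(-36 + q)
g(u) = (u**2 - 32*u)/(2*u) (g(u) = (u + (u**2 - 33*u))/((2*u)) = (u**2 - 32*u)*(1/(2*u)) = (u**2 - 32*u)/(2*u))
B(6) + g(-15) = sqrt(-36 + 6) + (-16 + (1/2)*(-15)) = sqrt(-30) + (-16 - 15/2) = I*sqrt(30) - 47/2 = -47/2 + I*sqrt(30)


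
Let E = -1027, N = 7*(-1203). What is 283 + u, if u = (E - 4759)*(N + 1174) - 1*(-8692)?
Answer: 41940117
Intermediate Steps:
N = -8421
u = 41939834 (u = (-1027 - 4759)*(-8421 + 1174) - 1*(-8692) = -5786*(-7247) + 8692 = 41931142 + 8692 = 41939834)
283 + u = 283 + 41939834 = 41940117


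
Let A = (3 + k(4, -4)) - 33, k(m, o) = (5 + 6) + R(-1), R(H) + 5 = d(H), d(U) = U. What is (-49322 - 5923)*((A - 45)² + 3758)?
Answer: -478311210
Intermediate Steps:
R(H) = -5 + H
k(m, o) = 5 (k(m, o) = (5 + 6) + (-5 - 1) = 11 - 6 = 5)
A = -25 (A = (3 + 5) - 33 = 8 - 33 = -25)
(-49322 - 5923)*((A - 45)² + 3758) = (-49322 - 5923)*((-25 - 45)² + 3758) = -55245*((-70)² + 3758) = -55245*(4900 + 3758) = -55245*8658 = -478311210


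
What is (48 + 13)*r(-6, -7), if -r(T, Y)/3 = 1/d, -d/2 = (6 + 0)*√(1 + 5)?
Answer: 61*√6/24 ≈ 6.2258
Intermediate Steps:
d = -12*√6 (d = -2*(6 + 0)*√(1 + 5) = -12*√6 ≈ -29.394)
r(T, Y) = √6/24 (r(T, Y) = -3*(-√6/72) = -(-1)*√6/24 = √6/24)
(48 + 13)*r(-6, -7) = (48 + 13)*(√6/24) = 61*(√6/24) = 61*√6/24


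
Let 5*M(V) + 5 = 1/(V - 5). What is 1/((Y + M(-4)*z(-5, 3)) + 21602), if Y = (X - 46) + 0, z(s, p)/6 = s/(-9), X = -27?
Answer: 27/581191 ≈ 4.6456e-5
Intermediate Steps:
M(V) = -1 + 1/(5*(-5 + V)) (M(V) = -1 + 1/(5*(V - 5)) = -1 + 1/(5*(-5 + V)))
z(s, p) = -2*s/3 (z(s, p) = 6*(s/(-9)) = 6*(s*(-1/9)) = 6*(-s/9) = -2*s/3)
Y = -73 (Y = (-27 - 46) + 0 = -73 + 0 = -73)
1/((Y + M(-4)*z(-5, 3)) + 21602) = 1/((-73 + ((26/5 - 1*(-4))/(-5 - 4))*(-2/3*(-5))) + 21602) = 1/((-73 + ((26/5 + 4)/(-9))*(10/3)) + 21602) = 1/((-73 - 1/9*46/5*(10/3)) + 21602) = 1/((-73 - 46/45*10/3) + 21602) = 1/((-73 - 92/27) + 21602) = 1/(-2063/27 + 21602) = 1/(581191/27) = 27/581191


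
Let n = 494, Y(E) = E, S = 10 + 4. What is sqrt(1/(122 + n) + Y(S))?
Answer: 5*sqrt(53130)/308 ≈ 3.7419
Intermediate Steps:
S = 14
sqrt(1/(122 + n) + Y(S)) = sqrt(1/(122 + 494) + 14) = sqrt(1/616 + 14) = sqrt(8625/616) = 5*sqrt(53130)/308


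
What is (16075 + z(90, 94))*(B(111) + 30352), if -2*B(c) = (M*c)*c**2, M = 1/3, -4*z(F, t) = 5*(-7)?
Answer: -25423454955/8 ≈ -3.1779e+9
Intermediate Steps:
z(F, t) = 35/4 (z(F, t) = -5*(-7)/4 = -1/4*(-35) = 35/4)
M = 1/3 ≈ 0.33333
B(c) = -c**3/6 (B(c) = -c/3*c**2/2 = -c**3/6)
(16075 + z(90, 94))*(B(111) + 30352) = (16075 + 35/4)*(-1/6*111**3 + 30352) = 64335*(-1/6*1367631 + 30352)/4 = 64335*(-455877/2 + 30352)/4 = (64335/4)*(-395173/2) = -25423454955/8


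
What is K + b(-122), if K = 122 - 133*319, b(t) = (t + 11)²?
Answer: -29984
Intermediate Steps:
b(t) = (11 + t)²
K = -42305 (K = 122 - 42427 = -42305)
K + b(-122) = -42305 + (11 - 122)² = -42305 + (-111)² = -42305 + 12321 = -29984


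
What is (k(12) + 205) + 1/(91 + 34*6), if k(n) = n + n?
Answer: 67556/295 ≈ 229.00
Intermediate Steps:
k(n) = 2*n
(k(12) + 205) + 1/(91 + 34*6) = (2*12 + 205) + 1/(91 + 34*6) = (24 + 205) + 1/(91 + 204) = 229 + 1/295 = 67556/295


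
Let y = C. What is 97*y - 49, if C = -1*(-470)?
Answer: 45541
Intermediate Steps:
C = 470
y = 470
97*y - 49 = 97*470 - 49 = 45590 - 49 = 45541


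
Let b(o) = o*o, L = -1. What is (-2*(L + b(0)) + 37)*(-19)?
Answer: -741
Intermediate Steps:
b(o) = o²
(-2*(L + b(0)) + 37)*(-19) = (-2*(-1 + 0²) + 37)*(-19) = (-2*(-1 + 0) + 37)*(-19) = (-2*(-1) + 37)*(-19) = (2 + 37)*(-19) = 39*(-19) = -741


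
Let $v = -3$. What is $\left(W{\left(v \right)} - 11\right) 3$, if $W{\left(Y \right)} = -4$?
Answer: $-45$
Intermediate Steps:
$\left(W{\left(v \right)} - 11\right) 3 = \left(-4 - 11\right) 3 = \left(-15\right) 3 = -45$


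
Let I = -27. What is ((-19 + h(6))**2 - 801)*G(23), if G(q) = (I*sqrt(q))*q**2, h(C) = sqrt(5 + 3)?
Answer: 1085508*sqrt(46) + 6170256*sqrt(23) ≈ 3.6954e+7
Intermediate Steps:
h(C) = 2*sqrt(2) (h(C) = sqrt(8) = 2*sqrt(2))
G(q) = -27*q**(5/2) (G(q) = (-27*sqrt(q))*q**2 = -27*q**(5/2))
((-19 + h(6))**2 - 801)*G(23) = ((-19 + 2*sqrt(2))**2 - 801)*(-14283*sqrt(23)) = (-801 + (-19 + 2*sqrt(2))**2)*(-14283*sqrt(23)) = -14283*sqrt(23)*(-801 + (-19 + 2*sqrt(2))**2)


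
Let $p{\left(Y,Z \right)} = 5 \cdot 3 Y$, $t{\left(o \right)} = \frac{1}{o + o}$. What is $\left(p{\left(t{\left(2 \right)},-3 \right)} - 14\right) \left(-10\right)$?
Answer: $\frac{205}{2} \approx 102.5$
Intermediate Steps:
$t{\left(o \right)} = \frac{1}{2 o}$
$p{\left(Y,Z \right)} = 15 Y$
$\left(p{\left(t{\left(2 \right)},-3 \right)} - 14\right) \left(-10\right) = \left(15 \frac{1}{2 \cdot 2} - 14\right) \left(-10\right) = \left(15 \cdot \frac{1}{2} \cdot \frac{1}{2} - 14\right) \left(-10\right) = \left(15 \cdot \frac{1}{4} - 14\right) \left(-10\right) = \left(\frac{15}{4} - 14\right) \left(-10\right) = \left(- \frac{41}{4}\right) \left(-10\right) = \frac{205}{2}$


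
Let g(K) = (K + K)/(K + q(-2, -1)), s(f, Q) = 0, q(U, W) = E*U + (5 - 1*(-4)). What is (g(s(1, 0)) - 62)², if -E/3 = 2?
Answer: 3844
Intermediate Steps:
E = -6 (E = -3*2 = -6)
q(U, W) = 9 - 6*U (q(U, W) = -6*U + (5 - 1*(-4)) = -6*U + (5 + 4) = -6*U + 9 = 9 - 6*U)
g(K) = 2*K/(21 + K) (g(K) = (K + K)/(K + (9 - 6*(-2))) = (2*K)/(K + (9 + 12)) = (2*K)/(K + 21) = (2*K)/(21 + K) = 2*K/(21 + K))
(g(s(1, 0)) - 62)² = (2*0/(21 + 0) - 62)² = (2*0/21 - 62)² = (2*0*(1/21) - 62)² = (0 - 62)² = (-62)² = 3844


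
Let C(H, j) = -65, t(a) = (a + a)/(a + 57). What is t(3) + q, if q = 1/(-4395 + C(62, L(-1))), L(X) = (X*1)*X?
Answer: 89/892 ≈ 0.099776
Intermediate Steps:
t(a) = 2*a/(57 + a) (t(a) = (2*a)/(57 + a) = 2*a/(57 + a))
L(X) = X² (L(X) = X*X = X²)
q = -1/4460 (q = 1/(-4395 - 65) = 1/(-4460) = -1/4460 ≈ -0.00022422)
t(3) + q = 2*3/(57 + 3) - 1/4460 = 2*3/60 - 1/4460 = 2*3*(1/60) - 1/4460 = ⅒ - 1/4460 = 89/892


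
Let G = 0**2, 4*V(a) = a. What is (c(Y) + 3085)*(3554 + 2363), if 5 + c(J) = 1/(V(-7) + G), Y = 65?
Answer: 127546852/7 ≈ 1.8221e+7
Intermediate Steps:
V(a) = a/4
G = 0
c(J) = -39/7 (c(J) = -5 + 1/((1/4)*(-7) + 0) = -5 + 1/(-7/4 + 0) = -5 + 1/(-7/4) = -5 - 4/7 = -39/7)
(c(Y) + 3085)*(3554 + 2363) = (-39/7 + 3085)*(3554 + 2363) = (21556/7)*5917 = 127546852/7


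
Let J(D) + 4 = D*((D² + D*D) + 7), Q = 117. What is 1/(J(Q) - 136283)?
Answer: 1/3067758 ≈ 3.2597e-7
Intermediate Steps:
J(D) = -4 + D*(7 + 2*D²) (J(D) = -4 + D*((D² + D*D) + 7) = -4 + D*((D² + D²) + 7) = -4 + D*(2*D² + 7) = -4 + D*(7 + 2*D²))
1/(J(Q) - 136283) = 1/((-4 + 2*117³ + 7*117) - 136283) = 1/((-4 + 2*1601613 + 819) - 136283) = 1/((-4 + 3203226 + 819) - 136283) = 1/(3204041 - 136283) = 1/3067758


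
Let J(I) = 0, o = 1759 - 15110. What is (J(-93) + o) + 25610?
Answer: 12259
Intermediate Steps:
o = -13351
(J(-93) + o) + 25610 = (0 - 13351) + 25610 = -13351 + 25610 = 12259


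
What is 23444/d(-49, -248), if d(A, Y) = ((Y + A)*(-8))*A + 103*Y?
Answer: -5861/35492 ≈ -0.16514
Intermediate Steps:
d(A, Y) = 103*Y + A*(-8*A - 8*Y) (d(A, Y) = ((A + Y)*(-8))*A + 103*Y = (-8*A - 8*Y)*A + 103*Y = A*(-8*A - 8*Y) + 103*Y = 103*Y + A*(-8*A - 8*Y))
23444/d(-49, -248) = 23444/(-8*(-49)² + 103*(-248) - 8*(-49)*(-248)) = 23444/(-8*2401 - 25544 - 97216) = 23444/(-19208 - 25544 - 97216) = 23444/(-141968) = 23444*(-1/141968) = -5861/35492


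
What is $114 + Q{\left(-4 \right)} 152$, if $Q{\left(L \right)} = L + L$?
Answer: $-1102$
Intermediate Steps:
$Q{\left(L \right)} = 2 L$
$114 + Q{\left(-4 \right)} 152 = 114 + 2 \left(-4\right) 152 = 114 - 1216 = -1102$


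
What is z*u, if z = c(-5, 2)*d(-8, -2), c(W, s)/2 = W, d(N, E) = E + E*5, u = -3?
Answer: -360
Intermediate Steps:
d(N, E) = 6*E (d(N, E) = E + 5*E = 6*E)
c(W, s) = 2*W
z = 120 (z = (2*(-5))*(6*(-2)) = -10*(-12) = 120)
z*u = 120*(-3) = -360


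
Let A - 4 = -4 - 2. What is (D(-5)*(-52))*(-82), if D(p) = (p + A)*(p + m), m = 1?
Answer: 119392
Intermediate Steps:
A = -2 (A = 4 + (-4 - 2) = 4 - 6 = -2)
D(p) = (1 + p)*(-2 + p) (D(p) = (p - 2)*(p + 1) = (-2 + p)*(1 + p) = (1 + p)*(-2 + p))
(D(-5)*(-52))*(-82) = ((-2 + (-5)² - 1*(-5))*(-52))*(-82) = ((-2 + 25 + 5)*(-52))*(-82) = (28*(-52))*(-82) = -1456*(-82) = 119392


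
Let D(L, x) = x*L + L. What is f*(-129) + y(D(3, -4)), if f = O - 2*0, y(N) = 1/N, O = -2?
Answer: 2321/9 ≈ 257.89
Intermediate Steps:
D(L, x) = L + L*x (D(L, x) = L*x + L = L + L*x)
f = -2 (f = -2 - 2*0 = -2 + 0 = -2)
f*(-129) + y(D(3, -4)) = -2*(-129) + 1/(3*(1 - 4)) = 258 + 1/(3*(-3)) = 258 + 1/(-9) = 258 - ⅑ = 2321/9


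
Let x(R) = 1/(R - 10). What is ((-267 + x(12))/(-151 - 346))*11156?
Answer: 2973074/497 ≈ 5982.0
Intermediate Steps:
x(R) = 1/(-10 + R)
((-267 + x(12))/(-151 - 346))*11156 = ((-267 + 1/(-10 + 12))/(-151 - 346))*11156 = ((-267 + 1/2)/(-497))*11156 = ((-267 + ½)*(-1/497))*11156 = -533/2*(-1/497)*11156 = (533/994)*11156 = 2973074/497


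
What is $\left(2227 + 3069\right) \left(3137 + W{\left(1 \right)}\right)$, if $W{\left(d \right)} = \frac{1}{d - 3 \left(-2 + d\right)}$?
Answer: $16614876$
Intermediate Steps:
$W{\left(d \right)} = \frac{1}{6 - 2 d}$ ($W{\left(d \right)} = \frac{1}{d - \left(-6 + 3 d\right)} = \frac{1}{6 - 2 d}$)
$\left(2227 + 3069\right) \left(3137 + W{\left(1 \right)}\right) = \left(2227 + 3069\right) \left(3137 - \frac{1}{-6 + 2 \cdot 1}\right) = 5296 \left(3137 - \frac{1}{-6 + 2}\right) = 5296 \left(3137 - \frac{1}{-4}\right) = 5296 \left(3137 - - \frac{1}{4}\right) = 5296 \left(3137 + \frac{1}{4}\right) = 5296 \cdot \frac{12549}{4} = 16614876$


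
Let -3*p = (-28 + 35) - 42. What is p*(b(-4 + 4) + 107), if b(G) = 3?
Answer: 3850/3 ≈ 1283.3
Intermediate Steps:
p = 35/3 (p = -((-28 + 35) - 42)/3 = -(7 - 42)/3 = -⅓*(-35) = 35/3 ≈ 11.667)
p*(b(-4 + 4) + 107) = 35*(3 + 107)/3 = (35/3)*110 = 3850/3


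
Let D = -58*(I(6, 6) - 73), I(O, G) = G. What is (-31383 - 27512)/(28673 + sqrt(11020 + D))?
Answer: -1688696335/822126023 + 58895*sqrt(14906)/822126023 ≈ -2.0453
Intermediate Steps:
D = 3886 (D = -58*(6 - 73) = -58*(-67) = 3886)
(-31383 - 27512)/(28673 + sqrt(11020 + D)) = (-31383 - 27512)/(28673 + sqrt(11020 + 3886)) = -58895/(28673 + sqrt(14906))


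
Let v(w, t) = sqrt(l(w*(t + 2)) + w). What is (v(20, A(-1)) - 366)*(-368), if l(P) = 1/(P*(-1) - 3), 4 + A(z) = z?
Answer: 134688 - 368*sqrt(65037)/57 ≈ 1.3304e+5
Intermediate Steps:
A(z) = -4 + z
l(P) = 1/(-3 - P) (l(P) = 1/(-P - 3) = 1/(-3 - P))
v(w, t) = sqrt(w - 1/(3 + w*(2 + t))) (v(w, t) = sqrt(-1/(3 + w*(t + 2)) + w) = sqrt(-1/(3 + w*(2 + t)) + w) = sqrt(w - 1/(3 + w*(2 + t))))
(v(20, A(-1)) - 366)*(-368) = (sqrt((-1 + 20*(3 + 20*(2 + (-4 - 1))))/(3 + 20*(2 + (-4 - 1)))) - 366)*(-368) = (sqrt((-1 + 20*(3 + 20*(2 - 5)))/(3 + 20*(2 - 5))) - 366)*(-368) = (sqrt((-1 + 20*(3 + 20*(-3)))/(3 + 20*(-3))) - 366)*(-368) = (sqrt((-1 + 20*(3 - 60))/(3 - 60)) - 366)*(-368) = (sqrt((-1 + 20*(-57))/(-57)) - 366)*(-368) = (sqrt(-(-1 - 1140)/57) - 366)*(-368) = (sqrt(-1/57*(-1141)) - 366)*(-368) = (sqrt(1141/57) - 366)*(-368) = (sqrt(65037)/57 - 366)*(-368) = (-366 + sqrt(65037)/57)*(-368) = 134688 - 368*sqrt(65037)/57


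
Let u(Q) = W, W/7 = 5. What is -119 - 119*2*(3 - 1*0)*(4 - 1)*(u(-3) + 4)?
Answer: -83657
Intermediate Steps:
W = 35 (W = 7*5 = 35)
u(Q) = 35
-119 - 119*2*(3 - 1*0)*(4 - 1)*(u(-3) + 4) = -119 - 119*2*(3 - 1*0)*(4 - 1)*(35 + 4) = -119 - 119*2*(3 + 0)*3*39 = -119 - 119*2*3*117 = -119 - 714*117 = -119 - 119*702 = -119 - 83538 = -83657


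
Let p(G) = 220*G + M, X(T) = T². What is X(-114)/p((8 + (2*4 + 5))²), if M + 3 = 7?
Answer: 3249/24256 ≈ 0.13395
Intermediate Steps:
M = 4 (M = -3 + 7 = 4)
p(G) = 4 + 220*G (p(G) = 220*G + 4 = 4 + 220*G)
X(-114)/p((8 + (2*4 + 5))²) = (-114)²/(4 + 220*(8 + (2*4 + 5))²) = 12996/(4 + 220*(8 + (8 + 5))²) = 12996/(4 + 220*(8 + 13)²) = 12996/(4 + 220*21²) = 12996/(4 + 220*441) = 12996/(4 + 97020) = 12996/97024 = 12996*(1/97024) = 3249/24256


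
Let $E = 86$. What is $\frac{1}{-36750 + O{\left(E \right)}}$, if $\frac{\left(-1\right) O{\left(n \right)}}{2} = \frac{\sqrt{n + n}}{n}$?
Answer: $- \frac{790125}{29037093748} + \frac{\sqrt{43}}{29037093748} \approx -2.7211 \cdot 10^{-5}$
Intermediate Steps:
$O{\left(n \right)} = - \frac{2 \sqrt{2}}{\sqrt{n}}$ ($O{\left(n \right)} = - 2 \frac{\sqrt{n + n}}{n} = - 2 \frac{\sqrt{2 n}}{n} = - 2 \frac{\sqrt{2} \sqrt{n}}{n} = - 2 \frac{\sqrt{2}}{\sqrt{n}} = - \frac{2 \sqrt{2}}{\sqrt{n}}$)
$\frac{1}{-36750 + O{\left(E \right)}} = \frac{1}{-36750 - \frac{2 \sqrt{2}}{\sqrt{86}}} = \frac{1}{-36750 - 2 \sqrt{2} \frac{\sqrt{86}}{86}} = \frac{1}{-36750 - \frac{2 \sqrt{43}}{43}}$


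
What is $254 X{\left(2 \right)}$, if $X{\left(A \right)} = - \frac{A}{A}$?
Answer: $-254$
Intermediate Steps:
$X{\left(A \right)} = -1$ ($X{\left(A \right)} = \left(-1\right) 1 = -1$)
$254 X{\left(2 \right)} = 254 \left(-1\right) = -254$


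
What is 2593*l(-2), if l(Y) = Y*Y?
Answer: 10372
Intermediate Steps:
l(Y) = Y²
2593*l(-2) = 2593*(-2)² = 2593*4 = 10372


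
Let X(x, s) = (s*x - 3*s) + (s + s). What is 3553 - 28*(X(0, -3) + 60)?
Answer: 1789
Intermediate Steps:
X(x, s) = -s + s*x (X(x, s) = (-3*s + s*x) + 2*s = -s + s*x)
3553 - 28*(X(0, -3) + 60) = 3553 - 28*(-3*(-1 + 0) + 60) = 3553 - 28*(-3*(-1) + 60) = 3553 - 28*(3 + 60) = 3553 - 28*63 = 3553 - 1764 = 1789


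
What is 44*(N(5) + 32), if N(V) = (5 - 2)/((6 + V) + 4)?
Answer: 7084/5 ≈ 1416.8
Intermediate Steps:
N(V) = 3/(10 + V)
44*(N(5) + 32) = 44*(3/(10 + 5) + 32) = 44*(3/15 + 32) = 44*(3*(1/15) + 32) = 44*(1/5 + 32) = 44*(161/5) = 7084/5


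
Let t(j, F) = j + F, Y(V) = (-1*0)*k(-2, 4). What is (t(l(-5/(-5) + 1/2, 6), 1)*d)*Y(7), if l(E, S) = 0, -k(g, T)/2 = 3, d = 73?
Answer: 0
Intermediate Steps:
k(g, T) = -6 (k(g, T) = -2*3 = -6)
Y(V) = 0 (Y(V) = -1*0*(-6) = 0*(-6) = 0)
t(j, F) = F + j
(t(l(-5/(-5) + 1/2, 6), 1)*d)*Y(7) = ((1 + 0)*73)*0 = (1*73)*0 = 73*0 = 0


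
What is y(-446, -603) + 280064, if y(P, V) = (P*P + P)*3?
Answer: 875474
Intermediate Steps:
y(P, V) = 3*P + 3*P² (y(P, V) = (P² + P)*3 = (P + P²)*3 = 3*P + 3*P²)
y(-446, -603) + 280064 = 3*(-446)*(1 - 446) + 280064 = 3*(-446)*(-445) + 280064 = 595410 + 280064 = 875474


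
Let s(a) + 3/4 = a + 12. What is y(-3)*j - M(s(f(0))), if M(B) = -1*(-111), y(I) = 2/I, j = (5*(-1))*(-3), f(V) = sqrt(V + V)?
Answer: -121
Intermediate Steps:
f(V) = sqrt(2)*sqrt(V) (f(V) = sqrt(2*V) = sqrt(2)*sqrt(V))
j = 15 (j = -5*(-3) = 15)
s(a) = 45/4 + a (s(a) = -3/4 + (a + 12) = -3/4 + (12 + a) = 45/4 + a)
M(B) = 111
y(-3)*j - M(s(f(0))) = (2/(-3))*15 - 1*111 = (2*(-1/3))*15 - 111 = -2/3*15 - 111 = -10 - 111 = -121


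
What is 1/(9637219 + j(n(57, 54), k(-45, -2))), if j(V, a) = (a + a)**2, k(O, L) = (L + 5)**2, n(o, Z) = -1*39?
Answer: 1/9637543 ≈ 1.0376e-7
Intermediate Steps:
n(o, Z) = -39
k(O, L) = (5 + L)**2
j(V, a) = 4*a**2 (j(V, a) = (2*a)**2 = 4*a**2)
1/(9637219 + j(n(57, 54), k(-45, -2))) = 1/(9637219 + 4*((5 - 2)**2)**2) = 1/(9637219 + 4*(3**2)**2) = 1/(9637219 + 4*9**2) = 1/(9637219 + 4*81) = 1/(9637219 + 324) = 1/9637543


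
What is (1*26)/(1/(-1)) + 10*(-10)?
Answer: -126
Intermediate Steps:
(1*26)/(1/(-1)) + 10*(-10) = 26/(-1) - 100 = 26*(-1) - 100 = -26 - 100 = -126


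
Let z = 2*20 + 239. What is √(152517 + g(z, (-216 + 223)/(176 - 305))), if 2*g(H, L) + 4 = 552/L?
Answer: √7224007/7 ≈ 383.96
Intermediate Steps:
z = 279 (z = 40 + 239 = 279)
g(H, L) = -2 + 276/L (g(H, L) = -2 + (552/L)/2 = -2 + 276/L)
√(152517 + g(z, (-216 + 223)/(176 - 305))) = √(152517 + (-2 + 276/(((-216 + 223)/(176 - 305))))) = √(152517 + (-2 + 276/((7/(-129))))) = √(152517 + (-2 + 276/((7*(-1/129))))) = √(152517 + (-2 + 276/(-7/129))) = √(152517 + (-2 + 276*(-129/7))) = √(152517 + (-2 - 35604/7)) = √(152517 - 35618/7) = √(1032001/7) = √7224007/7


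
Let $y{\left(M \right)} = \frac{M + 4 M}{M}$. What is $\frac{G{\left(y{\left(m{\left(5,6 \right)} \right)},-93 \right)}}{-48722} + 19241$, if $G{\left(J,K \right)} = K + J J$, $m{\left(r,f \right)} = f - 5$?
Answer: $\frac{27572355}{1433} \approx 19241.0$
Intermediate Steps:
$m{\left(r,f \right)} = -5 + f$
$y{\left(M \right)} = 5$ ($y{\left(M \right)} = \frac{5 M}{M} = 5$)
$G{\left(J,K \right)} = K + J^{2}$
$\frac{G{\left(y{\left(m{\left(5,6 \right)} \right)},-93 \right)}}{-48722} + 19241 = \frac{-93 + 5^{2}}{-48722} + 19241 = \left(-93 + 25\right) \left(- \frac{1}{48722}\right) + 19241 = \left(-68\right) \left(- \frac{1}{48722}\right) + 19241 = \frac{2}{1433} + 19241 = \frac{27572355}{1433}$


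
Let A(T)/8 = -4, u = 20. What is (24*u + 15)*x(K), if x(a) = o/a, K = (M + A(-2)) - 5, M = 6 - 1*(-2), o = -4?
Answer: 1980/29 ≈ 68.276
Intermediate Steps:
M = 8 (M = 6 + 2 = 8)
A(T) = -32 (A(T) = 8*(-4) = -32)
K = -29 (K = (8 - 32) - 5 = -24 - 5 = -29)
x(a) = -4/a
(24*u + 15)*x(K) = (24*20 + 15)*(-4/(-29)) = (480 + 15)*(-4*(-1/29)) = 495*(4/29) = 1980/29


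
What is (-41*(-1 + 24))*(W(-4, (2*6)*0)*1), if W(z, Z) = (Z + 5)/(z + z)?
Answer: 4715/8 ≈ 589.38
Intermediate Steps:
W(z, Z) = (5 + Z)/(2*z) (W(z, Z) = (5 + Z)/((2*z)) = (5 + Z)*(1/(2*z)) = (5 + Z)/(2*z))
(-41*(-1 + 24))*(W(-4, (2*6)*0)*1) = (-41*(-1 + 24))*(((½)*(5 + (2*6)*0)/(-4))*1) = (-41*23)*(((½)*(-¼)*(5 + 12*0))*1) = -943*(½)*(-¼)*(5 + 0) = -943*(½)*(-¼)*5 = -(-4715)/8 = -943*(-5/8) = 4715/8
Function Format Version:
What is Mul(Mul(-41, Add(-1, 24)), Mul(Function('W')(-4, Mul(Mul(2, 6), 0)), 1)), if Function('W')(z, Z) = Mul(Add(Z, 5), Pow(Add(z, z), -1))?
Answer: Rational(4715, 8) ≈ 589.38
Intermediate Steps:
Function('W')(z, Z) = Mul(Rational(1, 2), Pow(z, -1), Add(5, Z)) (Function('W')(z, Z) = Mul(Add(5, Z), Pow(Mul(2, z), -1)) = Mul(Add(5, Z), Mul(Rational(1, 2), Pow(z, -1))) = Mul(Rational(1, 2), Pow(z, -1), Add(5, Z)))
Mul(Mul(-41, Add(-1, 24)), Mul(Function('W')(-4, Mul(Mul(2, 6), 0)), 1)) = Mul(Mul(-41, Add(-1, 24)), Mul(Mul(Rational(1, 2), Pow(-4, -1), Add(5, Mul(Mul(2, 6), 0))), 1)) = Mul(Mul(-41, 23), Mul(Mul(Rational(1, 2), Rational(-1, 4), Add(5, Mul(12, 0))), 1)) = Mul(-943, Mul(Mul(Rational(1, 2), Rational(-1, 4), Add(5, 0)), 1)) = Mul(-943, Mul(Mul(Rational(1, 2), Rational(-1, 4), 5), 1)) = Mul(-943, Mul(Rational(-5, 8), 1)) = Mul(-943, Rational(-5, 8)) = Rational(4715, 8)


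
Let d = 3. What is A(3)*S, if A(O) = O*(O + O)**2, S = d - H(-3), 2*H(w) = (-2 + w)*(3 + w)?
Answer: 324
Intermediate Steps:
H(w) = (-2 + w)*(3 + w)/2 (H(w) = ((-2 + w)*(3 + w))/2 = (-2 + w)*(3 + w)/2)
S = 3 (S = 3 - (-3 + (1/2)*(-3) + (1/2)*(-3)**2) = 3 - (-3 - 3/2 + (1/2)*9) = 3 - (-3 - 3/2 + 9/2) = 3 - 1*0 = 3 + 0 = 3)
A(O) = 4*O**3 (A(O) = O*(2*O)**2 = O*(4*O**2) = 4*O**3)
A(3)*S = (4*3**3)*3 = (4*27)*3 = 108*3 = 324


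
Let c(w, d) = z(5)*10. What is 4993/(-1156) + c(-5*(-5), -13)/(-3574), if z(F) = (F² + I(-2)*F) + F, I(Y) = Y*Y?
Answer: -9211491/2065772 ≈ -4.4591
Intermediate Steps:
I(Y) = Y²
z(F) = F² + 5*F (z(F) = (F² + (-2)²*F) + F = (F² + 4*F) + F = F² + 5*F)
c(w, d) = 500 (c(w, d) = (5*(5 + 5))*10 = (5*10)*10 = 50*10 = 500)
4993/(-1156) + c(-5*(-5), -13)/(-3574) = 4993/(-1156) + 500/(-3574) = 4993*(-1/1156) + 500*(-1/3574) = -4993/1156 - 250/1787 = -9211491/2065772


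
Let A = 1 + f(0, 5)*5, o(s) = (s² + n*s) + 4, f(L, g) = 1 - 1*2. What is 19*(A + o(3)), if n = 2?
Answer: 285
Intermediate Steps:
f(L, g) = -1 (f(L, g) = 1 - 2 = -1)
o(s) = 4 + s² + 2*s (o(s) = (s² + 2*s) + 4 = 4 + s² + 2*s)
A = -4 (A = 1 - 1*5 = 1 - 5 = -4)
19*(A + o(3)) = 19*(-4 + (4 + 3² + 2*3)) = 19*(-4 + (4 + 9 + 6)) = 19*(-4 + 19) = 19*15 = 285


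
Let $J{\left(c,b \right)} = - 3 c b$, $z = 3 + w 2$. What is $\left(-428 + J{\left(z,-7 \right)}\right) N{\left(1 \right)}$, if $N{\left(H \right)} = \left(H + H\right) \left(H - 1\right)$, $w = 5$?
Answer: $0$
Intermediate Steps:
$N{\left(H \right)} = 2 H \left(-1 + H\right)$
$z = 13$ ($z = 3 + 5 \cdot 2 = 3 + 10 = 13$)
$J{\left(c,b \right)} = - 3 b c$
$\left(-428 + J{\left(z,-7 \right)}\right) N{\left(1 \right)} = \left(-428 - \left(-21\right) 13\right) 2 \cdot 1 \left(-1 + 1\right) = \left(-428 + 273\right) 2 \cdot 1 \cdot 0 = \left(-155\right) 0 = 0$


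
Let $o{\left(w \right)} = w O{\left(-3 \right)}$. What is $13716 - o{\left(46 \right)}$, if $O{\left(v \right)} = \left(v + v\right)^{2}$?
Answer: $12060$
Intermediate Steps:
$O{\left(v \right)} = 4 v^{2}$ ($O{\left(v \right)} = \left(2 v\right)^{2} = 4 v^{2}$)
$o{\left(w \right)} = 36 w$ ($o{\left(w \right)} = w 4 \left(-3\right)^{2} = w 4 \cdot 9 = w 36 = 36 w$)
$13716 - o{\left(46 \right)} = 13716 - 36 \cdot 46 = 13716 - 1656 = 12060$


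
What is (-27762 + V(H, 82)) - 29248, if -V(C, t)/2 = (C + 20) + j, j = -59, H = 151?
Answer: -57234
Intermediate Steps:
V(C, t) = 78 - 2*C (V(C, t) = -2*((C + 20) - 59) = -2*((20 + C) - 59) = -2*(-39 + C) = 78 - 2*C)
(-27762 + V(H, 82)) - 29248 = (-27762 + (78 - 2*151)) - 29248 = (-27762 + (78 - 302)) - 29248 = (-27762 - 224) - 29248 = -27986 - 29248 = -57234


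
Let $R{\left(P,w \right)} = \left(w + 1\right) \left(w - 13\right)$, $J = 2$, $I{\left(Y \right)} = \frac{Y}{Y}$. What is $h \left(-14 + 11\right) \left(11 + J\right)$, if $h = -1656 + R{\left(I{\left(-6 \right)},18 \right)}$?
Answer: $60879$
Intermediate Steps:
$I{\left(Y \right)} = 1$
$R{\left(P,w \right)} = \left(1 + w\right) \left(-13 + w\right)$
$h = -1561$ ($h = -1656 - \left(229 - 324\right) = -1656 - -95 = -1656 + 95 = -1561$)
$h \left(-14 + 11\right) \left(11 + J\right) = - 1561 \left(-14 + 11\right) \left(11 + 2\right) = - 1561 \left(\left(-3\right) 13\right) = \left(-1561\right) \left(-39\right) = 60879$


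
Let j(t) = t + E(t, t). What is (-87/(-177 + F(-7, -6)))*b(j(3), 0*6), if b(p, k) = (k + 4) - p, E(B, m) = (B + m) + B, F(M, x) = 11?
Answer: -348/83 ≈ -4.1928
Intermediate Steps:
E(B, m) = m + 2*B
j(t) = 4*t (j(t) = t + (t + 2*t) = t + 3*t = 4*t)
b(p, k) = 4 + k - p (b(p, k) = (4 + k) - p = 4 + k - p)
(-87/(-177 + F(-7, -6)))*b(j(3), 0*6) = (-87/(-177 + 11))*(4 + 0*6 - 4*3) = (-87/(-166))*(4 + 0 - 1*12) = (-87*(-1/166))*(4 + 0 - 12) = (87/166)*(-8) = -348/83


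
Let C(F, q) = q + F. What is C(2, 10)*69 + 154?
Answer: 982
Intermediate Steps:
C(F, q) = F + q
C(2, 10)*69 + 154 = (2 + 10)*69 + 154 = 12*69 + 154 = 828 + 154 = 982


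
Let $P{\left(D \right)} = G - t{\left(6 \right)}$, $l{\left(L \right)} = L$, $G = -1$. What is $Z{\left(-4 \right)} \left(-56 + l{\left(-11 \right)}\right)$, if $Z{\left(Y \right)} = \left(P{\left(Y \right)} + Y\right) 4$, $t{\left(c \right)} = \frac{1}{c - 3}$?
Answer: $\frac{4288}{3} \approx 1429.3$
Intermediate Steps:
$t{\left(c \right)} = \frac{1}{-3 + c}$
$P{\left(D \right)} = - \frac{4}{3}$ ($P{\left(D \right)} = -1 - \frac{1}{-3 + 6} = -1 - \frac{1}{3} = - \frac{4}{3}$)
$Z{\left(Y \right)} = - \frac{16}{3} + 4 Y$ ($Z{\left(Y \right)} = \left(- \frac{4}{3} + Y\right) 4 = - \frac{16}{3} + 4 Y$)
$Z{\left(-4 \right)} \left(-56 + l{\left(-11 \right)}\right) = \left(- \frac{16}{3} + 4 \left(-4\right)\right) \left(-56 - 11\right) = \left(- \frac{16}{3} - 16\right) \left(-67\right) = \left(- \frac{64}{3}\right) \left(-67\right) = \frac{4288}{3}$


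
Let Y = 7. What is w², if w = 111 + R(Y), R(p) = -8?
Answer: 10609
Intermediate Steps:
w = 103 (w = 111 - 8 = 103)
w² = 103² = 10609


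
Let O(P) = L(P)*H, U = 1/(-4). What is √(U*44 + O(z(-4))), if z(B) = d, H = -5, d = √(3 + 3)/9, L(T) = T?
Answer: √(-99 - 5*√6)/3 ≈ 3.5158*I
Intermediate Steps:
U = -¼ ≈ -0.25000
d = √6/9 (d = √6*(⅑) = √6/9 ≈ 0.27217)
z(B) = √6/9
O(P) = -5*P (O(P) = P*(-5) = -5*P)
√(U*44 + O(z(-4))) = √(-¼*44 - 5*√6/9) = √(-11 - 5*√6/9)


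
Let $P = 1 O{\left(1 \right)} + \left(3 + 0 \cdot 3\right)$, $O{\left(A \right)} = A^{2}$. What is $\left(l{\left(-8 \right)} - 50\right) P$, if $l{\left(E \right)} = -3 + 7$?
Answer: $-184$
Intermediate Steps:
$l{\left(E \right)} = 4$
$P = 4$ ($P = 1 \cdot 1^{2} + \left(3 + 0 \cdot 3\right) = 1 \cdot 1 + \left(3 + 0\right) = 1 + 3 = 4$)
$\left(l{\left(-8 \right)} - 50\right) P = \left(4 - 50\right) 4 = \left(-46\right) 4 = -184$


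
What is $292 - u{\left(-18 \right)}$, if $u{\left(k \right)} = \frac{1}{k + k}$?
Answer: $\frac{10513}{36} \approx 292.03$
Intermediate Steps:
$u{\left(k \right)} = \frac{1}{2 k}$
$292 - u{\left(-18 \right)} = 292 - \frac{1}{2 \left(-18\right)} = 292 - \frac{1}{2} \left(- \frac{1}{18}\right) = 292 - - \frac{1}{36} = 292 + \frac{1}{36} = \frac{10513}{36}$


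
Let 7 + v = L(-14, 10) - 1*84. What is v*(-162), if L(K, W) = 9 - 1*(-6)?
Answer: 12312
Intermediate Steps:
L(K, W) = 15 (L(K, W) = 9 + 6 = 15)
v = -76 (v = -7 + (15 - 1*84) = -7 + (15 - 84) = -7 - 69 = -76)
v*(-162) = -76*(-162) = 12312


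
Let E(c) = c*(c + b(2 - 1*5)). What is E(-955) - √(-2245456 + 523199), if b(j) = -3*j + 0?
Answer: 903430 - I*√1722257 ≈ 9.0343e+5 - 1312.3*I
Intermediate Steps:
b(j) = -3*j
E(c) = c*(9 + c) (E(c) = c*(c - 3*(2 - 1*5)) = c*(c - 3*(2 - 5)) = c*(c - 3*(-3)) = c*(c + 9) = c*(9 + c))
E(-955) - √(-2245456 + 523199) = -955*(9 - 955) - √(-2245456 + 523199) = -955*(-946) - √(-1722257) = 903430 - I*√1722257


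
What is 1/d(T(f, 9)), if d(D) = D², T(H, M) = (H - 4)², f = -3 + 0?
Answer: 1/2401 ≈ 0.00041649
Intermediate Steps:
f = -3
T(H, M) = (-4 + H)²
1/d(T(f, 9)) = 1/(((-4 - 3)²)²) = 1/(((-7)²)²) = 1/(49²) = 1/2401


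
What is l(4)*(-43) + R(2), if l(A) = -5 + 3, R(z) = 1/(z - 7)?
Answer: 429/5 ≈ 85.800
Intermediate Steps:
R(z) = 1/(-7 + z)
l(A) = -2
l(4)*(-43) + R(2) = -2*(-43) + 1/(-7 + 2) = 86 + 1/(-5) = 86 - ⅕ = 429/5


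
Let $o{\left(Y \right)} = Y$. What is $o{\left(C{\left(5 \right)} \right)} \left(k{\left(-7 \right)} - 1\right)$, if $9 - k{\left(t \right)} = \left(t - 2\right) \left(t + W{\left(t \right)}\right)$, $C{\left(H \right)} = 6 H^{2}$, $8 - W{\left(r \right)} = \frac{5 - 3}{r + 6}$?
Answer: $5250$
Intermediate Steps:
$W{\left(r \right)} = 8 - \frac{2}{6 + r}$ ($W{\left(r \right)} = 8 - \frac{5 - 3}{r + 6} = 8 - \frac{2}{6 + r}$)
$k{\left(t \right)} = 9 - \left(-2 + t\right) \left(t + \frac{2 \left(23 + 4 t\right)}{6 + t}\right)$ ($k{\left(t \right)} = 9 - \left(t - 2\right) \left(t + \frac{2 \left(23 + 4 t\right)}{6 + t}\right) = 9 - \left(-2 + t\right) \left(t + \frac{2 \left(23 + 4 t\right)}{6 + t}\right)$)
$o{\left(C{\left(5 \right)} \right)} \left(k{\left(-7 \right)} - 1\right) = 6 \cdot 5^{2} \left(\frac{146 - \left(-7\right)^{3} - 12 \left(-7\right)^{2} - -63}{6 - 7} - 1\right) = 6 \cdot 25 \left(\frac{146 - -343 - 588 + 63}{-1} - 1\right) = 150 \left(- (146 + 343 - 588 + 63) - 1\right) = 150 \left(\left(-1\right) \left(-36\right) - 1\right) = 150 \left(36 - 1\right) = 150 \cdot 35 = 5250$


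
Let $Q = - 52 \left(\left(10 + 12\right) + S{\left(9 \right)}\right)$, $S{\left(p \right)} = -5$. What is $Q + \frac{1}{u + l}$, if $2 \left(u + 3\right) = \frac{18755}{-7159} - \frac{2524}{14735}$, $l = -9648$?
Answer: $- \frac{1800196546888094}{2036421194471} \approx -884.0$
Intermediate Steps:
$u = - \frac{927351431}{210975730}$ ($u = -3 + \frac{\frac{18755}{-7159} - \frac{2524}{14735}}{2} = -3 + \frac{18755 \left(- \frac{1}{7159}\right) - \frac{2524}{14735}}{2} = -3 + \frac{- \frac{18755}{7159} - \frac{2524}{14735}}{2} = -3 + \frac{1}{2} \left(- \frac{294424241}{105487865}\right) = -3 - \frac{294424241}{210975730} = - \frac{927351431}{210975730} \approx -4.3955$)
$Q = -884$ ($Q = - 52 \left(\left(10 + 12\right) - 5\right) = - 52 \left(22 - 5\right) = \left(-52\right) 17 = -884$)
$Q + \frac{1}{u + l} = -884 + \frac{1}{- \frac{927351431}{210975730} - 9648} = -884 + \frac{1}{- \frac{2036421194471}{210975730}} = -884 - \frac{210975730}{2036421194471} = - \frac{1800196546888094}{2036421194471}$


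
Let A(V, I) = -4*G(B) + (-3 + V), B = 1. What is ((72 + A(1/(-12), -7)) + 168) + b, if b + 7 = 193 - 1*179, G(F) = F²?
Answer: 2879/12 ≈ 239.92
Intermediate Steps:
A(V, I) = -7 + V (A(V, I) = -4*1² + (-3 + V) = -4*1 + (-3 + V) = -4 + (-3 + V) = -7 + V)
b = 7 (b = -7 + (193 - 1*179) = -7 + (193 - 179) = -7 + 14 = 7)
((72 + A(1/(-12), -7)) + 168) + b = ((72 + (-7 + 1/(-12))) + 168) + 7 = ((72 + (-7 - 1/12)) + 168) + 7 = ((72 - 85/12) + 168) + 7 = (779/12 + 168) + 7 = 2795/12 + 7 = 2879/12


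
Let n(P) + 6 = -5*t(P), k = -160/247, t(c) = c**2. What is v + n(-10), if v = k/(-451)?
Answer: -56366722/111397 ≈ -506.00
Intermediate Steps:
k = -160/247 (k = -160*1/247 = -160/247 ≈ -0.64777)
v = 160/111397 (v = -160/247/(-451) = -160/247*(-1/451) = 160/111397 ≈ 0.0014363)
n(P) = -6 - 5*P**2
v + n(-10) = 160/111397 + (-6 - 5*(-10)**2) = 160/111397 + (-6 - 5*100) = 160/111397 + (-6 - 500) = 160/111397 - 506 = -56366722/111397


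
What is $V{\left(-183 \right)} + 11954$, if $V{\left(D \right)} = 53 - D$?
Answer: $12190$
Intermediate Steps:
$V{\left(-183 \right)} + 11954 = \left(53 - -183\right) + 11954 = \left(53 + 183\right) + 11954 = 236 + 11954 = 12190$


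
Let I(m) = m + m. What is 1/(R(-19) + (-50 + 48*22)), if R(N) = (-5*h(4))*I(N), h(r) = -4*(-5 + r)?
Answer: 1/1766 ≈ 0.00056625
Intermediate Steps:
I(m) = 2*m
h(r) = 20 - 4*r
R(N) = -40*N (R(N) = (-5*(20 - 4*4))*(2*N) = (-5*(20 - 16))*(2*N) = (-5*4)*(2*N) = -40*N)
1/(R(-19) + (-50 + 48*22)) = 1/(-40*(-19) + (-50 + 48*22)) = 1/(760 + (-50 + 1056)) = 1/(760 + 1006) = 1/1766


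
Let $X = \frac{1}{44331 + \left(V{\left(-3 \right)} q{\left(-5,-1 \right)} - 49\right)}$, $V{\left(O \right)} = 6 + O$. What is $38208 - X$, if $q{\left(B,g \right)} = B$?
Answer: $\frac{1691353535}{44267} \approx 38208.0$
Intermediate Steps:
$X = \frac{1}{44267}$ ($X = \frac{1}{44331 - \left(49 - \left(6 - 3\right) \left(-5\right)\right)} = \frac{1}{44331 + \left(3 \left(-5\right) - 49\right)} = \frac{1}{44331 - 64} = \frac{1}{44267} \approx 2.259 \cdot 10^{-5}$)
$38208 - X = 38208 - \frac{1}{44267} = \frac{1691353535}{44267}$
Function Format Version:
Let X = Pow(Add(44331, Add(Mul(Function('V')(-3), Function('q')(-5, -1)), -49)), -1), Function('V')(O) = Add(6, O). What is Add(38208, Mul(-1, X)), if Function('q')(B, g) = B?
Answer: Rational(1691353535, 44267) ≈ 38208.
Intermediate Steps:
X = Rational(1, 44267) (X = Pow(Add(44331, Add(Mul(Add(6, -3), -5), -49)), -1) = Pow(Add(44331, Add(Mul(3, -5), -49)), -1) = Pow(Add(44331, Add(-15, -49)), -1) = Pow(Add(44331, -64), -1) = Pow(44267, -1) = Rational(1, 44267) ≈ 2.2590e-5)
Add(38208, Mul(-1, X)) = Add(38208, Mul(-1, Rational(1, 44267))) = Add(38208, Rational(-1, 44267)) = Rational(1691353535, 44267)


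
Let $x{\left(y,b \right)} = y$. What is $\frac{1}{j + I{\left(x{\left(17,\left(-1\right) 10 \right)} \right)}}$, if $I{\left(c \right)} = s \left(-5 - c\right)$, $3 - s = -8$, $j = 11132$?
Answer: $\frac{1}{10890} \approx 9.1827 \cdot 10^{-5}$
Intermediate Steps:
$s = 11$ ($s = 3 - -8 = 3 + 8 = 11$)
$I{\left(c \right)} = -55 - 11 c$ ($I{\left(c \right)} = 11 \left(-5 - c\right) = -55 - 11 c$)
$\frac{1}{j + I{\left(x{\left(17,\left(-1\right) 10 \right)} \right)}} = \frac{1}{11132 - 242} = \frac{1}{10890}$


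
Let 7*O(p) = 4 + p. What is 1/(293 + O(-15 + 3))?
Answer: 7/2043 ≈ 0.0034263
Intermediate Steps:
O(p) = 4/7 + p/7 (O(p) = (4 + p)/7 = 4/7 + p/7)
1/(293 + O(-15 + 3)) = 1/(293 + (4/7 + (-15 + 3)/7)) = 1/(293 + (4/7 + (⅐)*(-12))) = 1/(293 + (4/7 - 12/7)) = 1/(293 - 8/7) = 1/(2043/7) = 7/2043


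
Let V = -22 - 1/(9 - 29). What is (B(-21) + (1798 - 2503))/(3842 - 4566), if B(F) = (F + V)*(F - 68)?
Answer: -62351/14480 ≈ -4.3060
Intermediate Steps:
V = -439/20 (V = -22 - 1/(-20) = -22 - 1*(-1/20) = -22 + 1/20 = -439/20 ≈ -21.950)
B(F) = (-68 + F)*(-439/20 + F) (B(F) = (F - 439/20)*(F - 68) = (-439/20 + F)*(-68 + F) = (-68 + F)*(-439/20 + F))
(B(-21) + (1798 - 2503))/(3842 - 4566) = ((7463/5 + (-21)**2 - 1799/20*(-21)) + (1798 - 2503))/(3842 - 4566) = ((7463/5 + 441 + 37779/20) - 705)/(-724) = (76451/20 - 705)*(-1/724) = (62351/20)*(-1/724) = -62351/14480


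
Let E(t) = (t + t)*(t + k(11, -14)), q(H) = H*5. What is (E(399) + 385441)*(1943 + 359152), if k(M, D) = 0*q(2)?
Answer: 254154188085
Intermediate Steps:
q(H) = 5*H
k(M, D) = 0 (k(M, D) = 0*(5*2) = 0*10 = 0)
E(t) = 2*t² (E(t) = (t + t)*(t + 0) = (2*t)*t = 2*t²)
(E(399) + 385441)*(1943 + 359152) = (2*399² + 385441)*(1943 + 359152) = (2*159201 + 385441)*361095 = (318402 + 385441)*361095 = 703843*361095 = 254154188085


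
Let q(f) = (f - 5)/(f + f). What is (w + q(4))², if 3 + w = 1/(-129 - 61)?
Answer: 5659641/577600 ≈ 9.7986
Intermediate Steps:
q(f) = (-5 + f)/(2*f) (q(f) = (-5 + f)/((2*f)) = (-5 + f)*(1/(2*f)) = (-5 + f)/(2*f))
w = -571/190 (w = -3 + 1/(-129 - 61) = -3 + 1/(-190) = -3 - 1/190 = -571/190 ≈ -3.0053)
(w + q(4))² = (-571/190 + (½)*(-5 + 4)/4)² = (-571/190 + (½)*(¼)*(-1))² = (-571/190 - ⅛)² = (-2379/760)² = 5659641/577600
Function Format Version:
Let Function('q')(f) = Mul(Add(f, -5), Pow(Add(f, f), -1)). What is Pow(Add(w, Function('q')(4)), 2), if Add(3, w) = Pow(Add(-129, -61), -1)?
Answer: Rational(5659641, 577600) ≈ 9.7986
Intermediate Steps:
Function('q')(f) = Mul(Rational(1, 2), Pow(f, -1), Add(-5, f)) (Function('q')(f) = Mul(Add(-5, f), Pow(Mul(2, f), -1)) = Mul(Add(-5, f), Mul(Rational(1, 2), Pow(f, -1))) = Mul(Rational(1, 2), Pow(f, -1), Add(-5, f)))
w = Rational(-571, 190) (w = Add(-3, Pow(Add(-129, -61), -1)) = Add(-3, Pow(-190, -1)) = Add(-3, Rational(-1, 190)) = Rational(-571, 190) ≈ -3.0053)
Pow(Add(w, Function('q')(4)), 2) = Pow(Add(Rational(-571, 190), Mul(Rational(1, 2), Pow(4, -1), Add(-5, 4))), 2) = Pow(Add(Rational(-571, 190), Mul(Rational(1, 2), Rational(1, 4), -1)), 2) = Pow(Add(Rational(-571, 190), Rational(-1, 8)), 2) = Pow(Rational(-2379, 760), 2) = Rational(5659641, 577600)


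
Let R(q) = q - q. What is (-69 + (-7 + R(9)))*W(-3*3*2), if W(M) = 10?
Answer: -760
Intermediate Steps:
R(q) = 0
(-69 + (-7 + R(9)))*W(-3*3*2) = (-69 + (-7 + 0))*10 = (-69 - 7)*10 = -76*10 = -760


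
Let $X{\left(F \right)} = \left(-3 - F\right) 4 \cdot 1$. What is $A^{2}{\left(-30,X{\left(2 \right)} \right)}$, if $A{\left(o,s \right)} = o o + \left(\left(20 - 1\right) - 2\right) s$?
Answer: $313600$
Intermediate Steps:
$X{\left(F \right)} = -12 - 4 F$ ($X{\left(F \right)} = \left(-12 - 4 F\right) 1 = -12 - 4 F$)
$A{\left(o,s \right)} = o^{2} + 17 s$ ($A{\left(o,s \right)} = o^{2} + \left(19 - 2\right) s = o^{2} + 17 s$)
$A^{2}{\left(-30,X{\left(2 \right)} \right)} = \left(\left(-30\right)^{2} + 17 \left(-12 - 8\right)\right)^{2} = \left(900 + 17 \left(-12 - 8\right)\right)^{2} = \left(900 + 17 \left(-20\right)\right)^{2} = \left(900 - 340\right)^{2} = 560^{2} = 313600$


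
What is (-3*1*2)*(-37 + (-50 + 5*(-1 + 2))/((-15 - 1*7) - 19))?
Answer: 8832/41 ≈ 215.41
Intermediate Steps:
(-3*1*2)*(-37 + (-50 + 5*(-1 + 2))/((-15 - 1*7) - 19)) = (-3*2)*(-37 + (-50 + 5*1)/((-15 - 7) - 19)) = -6*(-37 + (-50 + 5)/(-22 - 19)) = -6*(-37 - 45/(-41)) = -6*(-37 - 45*(-1/41)) = -6*(-37 + 45/41) = -6*(-1472/41) = 8832/41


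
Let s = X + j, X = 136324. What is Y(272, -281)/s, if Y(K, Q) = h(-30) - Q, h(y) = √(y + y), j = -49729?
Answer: 281/86595 + 2*I*√15/86595 ≈ 0.003245 + 8.9451e-5*I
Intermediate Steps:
h(y) = √2*√y (h(y) = √(2*y) = √2*√y)
Y(K, Q) = -Q + 2*I*√15 (Y(K, Q) = √2*√(-30) - Q = √2*(I*√30) - Q = 2*I*√15 - Q = -Q + 2*I*√15)
s = 86595 (s = 136324 - 49729 = 86595)
Y(272, -281)/s = (-1*(-281) + 2*I*√15)/86595 = (281 + 2*I*√15)*(1/86595) = 281/86595 + 2*I*√15/86595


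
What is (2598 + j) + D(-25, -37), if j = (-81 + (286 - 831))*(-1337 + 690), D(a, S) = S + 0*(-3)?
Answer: 407583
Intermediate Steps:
D(a, S) = S (D(a, S) = S + 0 = S)
j = 405022 (j = (-81 - 545)*(-647) = -626*(-647) = 405022)
(2598 + j) + D(-25, -37) = (2598 + 405022) - 37 = 407620 - 37 = 407583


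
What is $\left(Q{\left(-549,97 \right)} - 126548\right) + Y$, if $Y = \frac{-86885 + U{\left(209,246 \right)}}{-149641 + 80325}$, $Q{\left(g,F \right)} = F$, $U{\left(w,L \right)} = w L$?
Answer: $- \frac{8765042045}{69316} \approx -1.2645 \cdot 10^{5}$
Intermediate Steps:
$U{\left(w,L \right)} = L w$
$Y = \frac{35471}{69316}$ ($Y = \frac{-86885 + 246 \cdot 209}{-149641 + 80325} = \frac{-86885 + 51414}{-69316} = \left(-35471\right) \left(- \frac{1}{69316}\right) = \frac{35471}{69316} \approx 0.51173$)
$\left(Q{\left(-549,97 \right)} - 126548\right) + Y = \left(97 - 126548\right) + \frac{35471}{69316} = -126451 + \frac{35471}{69316} = - \frac{8765042045}{69316}$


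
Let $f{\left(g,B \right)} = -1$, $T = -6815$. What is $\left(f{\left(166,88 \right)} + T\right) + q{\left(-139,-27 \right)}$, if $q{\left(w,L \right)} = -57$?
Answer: $-6873$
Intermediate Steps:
$\left(f{\left(166,88 \right)} + T\right) + q{\left(-139,-27 \right)} = \left(-1 - 6815\right) - 57 = -6816 - 57 = -6873$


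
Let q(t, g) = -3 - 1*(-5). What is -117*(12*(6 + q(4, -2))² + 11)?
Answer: -91143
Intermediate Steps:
q(t, g) = 2 (q(t, g) = -3 + 5 = 2)
-117*(12*(6 + q(4, -2))² + 11) = -117*(12*(6 + 2)² + 11) = -117*(12*8² + 11) = -117*(12*64 + 11) = -117*(768 + 11) = -117*779 = -91143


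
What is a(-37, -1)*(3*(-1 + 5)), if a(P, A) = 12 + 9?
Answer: 252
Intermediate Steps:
a(P, A) = 21
a(-37, -1)*(3*(-1 + 5)) = 21*(3*(-1 + 5)) = 21*(3*4) = 21*12 = 252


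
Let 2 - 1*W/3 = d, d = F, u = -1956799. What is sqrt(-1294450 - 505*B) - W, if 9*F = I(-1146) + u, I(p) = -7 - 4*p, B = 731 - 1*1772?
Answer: -1952240/3 + I*sqrt(768745) ≈ -6.5075e+5 + 876.78*I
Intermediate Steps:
B = -1041 (B = 731 - 1772 = -1041)
F = -1952222/9 (F = ((-7 - 4*(-1146)) - 1956799)/9 = ((-7 + 4584) - 1956799)/9 = (4577 - 1956799)/9 = (1/9)*(-1952222) = -1952222/9 ≈ -2.1691e+5)
d = -1952222/9 ≈ -2.1691e+5
W = 1952240/3 (W = 6 - 3*(-1952222/9) = 6 + 1952222/3 = 1952240/3 ≈ 6.5075e+5)
sqrt(-1294450 - 505*B) - W = sqrt(-1294450 - 505*(-1041)) - 1*1952240/3 = sqrt(-1294450 + 525705) - 1952240/3 = sqrt(-768745) - 1952240/3 = I*sqrt(768745) - 1952240/3 = -1952240/3 + I*sqrt(768745)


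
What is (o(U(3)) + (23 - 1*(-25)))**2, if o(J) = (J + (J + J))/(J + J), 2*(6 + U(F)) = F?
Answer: 9801/4 ≈ 2450.3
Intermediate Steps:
U(F) = -6 + F/2
o(J) = 3/2 (o(J) = (J + 2*J)/((2*J)) = (3*J)*(1/(2*J)) = 3/2)
(o(U(3)) + (23 - 1*(-25)))**2 = (3/2 + (23 - 1*(-25)))**2 = (3/2 + (23 + 25))**2 = (3/2 + 48)**2 = (99/2)**2 = 9801/4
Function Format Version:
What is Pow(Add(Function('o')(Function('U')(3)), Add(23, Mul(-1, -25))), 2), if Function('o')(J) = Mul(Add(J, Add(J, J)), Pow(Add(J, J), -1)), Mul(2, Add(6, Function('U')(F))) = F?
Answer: Rational(9801, 4) ≈ 2450.3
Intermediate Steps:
Function('U')(F) = Add(-6, Mul(Rational(1, 2), F))
Function('o')(J) = Rational(3, 2) (Function('o')(J) = Mul(Add(J, Mul(2, J)), Pow(Mul(2, J), -1)) = Mul(Mul(3, J), Mul(Rational(1, 2), Pow(J, -1))) = Rational(3, 2))
Pow(Add(Function('o')(Function('U')(3)), Add(23, Mul(-1, -25))), 2) = Pow(Add(Rational(3, 2), Add(23, Mul(-1, -25))), 2) = Pow(Add(Rational(3, 2), Add(23, 25)), 2) = Pow(Add(Rational(3, 2), 48), 2) = Pow(Rational(99, 2), 2) = Rational(9801, 4)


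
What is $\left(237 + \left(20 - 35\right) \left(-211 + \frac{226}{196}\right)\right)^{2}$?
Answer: $\frac{110025553401}{9604} \approx 1.1456 \cdot 10^{7}$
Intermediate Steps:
$\left(237 + \left(20 - 35\right) \left(-211 + \frac{226}{196}\right)\right)^{2} = \left(237 - 15 \left(-211 + 226 \cdot \frac{1}{196}\right)\right)^{2} = \left(237 - 15 \left(-211 + \frac{113}{98}\right)\right)^{2} = \left(237 - - \frac{308475}{98}\right)^{2} = \left(237 + \frac{308475}{98}\right)^{2} = \left(\frac{331701}{98}\right)^{2} = \frac{110025553401}{9604}$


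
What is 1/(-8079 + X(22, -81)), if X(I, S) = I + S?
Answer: -1/8138 ≈ -0.00012288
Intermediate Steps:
1/(-8079 + X(22, -81)) = 1/(-8079 + (22 - 81)) = 1/(-8079 - 59) = 1/(-8138) = -1/8138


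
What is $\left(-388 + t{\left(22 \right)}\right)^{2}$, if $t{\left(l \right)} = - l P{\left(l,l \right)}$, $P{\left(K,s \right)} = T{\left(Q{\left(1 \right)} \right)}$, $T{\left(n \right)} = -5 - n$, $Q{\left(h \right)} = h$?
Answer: $65536$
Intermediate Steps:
$P{\left(K,s \right)} = -6$ ($P{\left(K,s \right)} = -5 - 1 = -6$)
$t{\left(l \right)} = 6 l$ ($t{\left(l \right)} = - l \left(-6\right) = 6 l$)
$\left(-388 + t{\left(22 \right)}\right)^{2} = \left(-388 + 6 \cdot 22\right)^{2} = \left(-388 + 132\right)^{2} = \left(-256\right)^{2} = 65536$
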